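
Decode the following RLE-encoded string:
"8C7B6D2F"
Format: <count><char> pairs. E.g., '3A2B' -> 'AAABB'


Expanding each <count><char> pair:
  8C -> 'CCCCCCCC'
  7B -> 'BBBBBBB'
  6D -> 'DDDDDD'
  2F -> 'FF'

Decoded = CCCCCCCCBBBBBBBDDDDDDFF


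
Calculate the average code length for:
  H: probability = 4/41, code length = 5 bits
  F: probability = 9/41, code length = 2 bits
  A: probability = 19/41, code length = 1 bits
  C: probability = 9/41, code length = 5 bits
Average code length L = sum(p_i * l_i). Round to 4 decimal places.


Weighted contributions p_i * l_i:
  H: (4/41) * 5 = 20/41
  F: (9/41) * 2 = 18/41
  A: (19/41) * 1 = 19/41
  C: (9/41) * 5 = 45/41
Sum = (20 + 18 + 19 + 45)/41 = 102/41

L = 102/41 = 2.4878 bits/symbol


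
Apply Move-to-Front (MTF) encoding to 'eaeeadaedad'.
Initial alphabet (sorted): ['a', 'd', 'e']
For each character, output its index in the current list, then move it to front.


MTF encoding:
'e': index 2 in ['a', 'd', 'e'] -> ['e', 'a', 'd']
'a': index 1 in ['e', 'a', 'd'] -> ['a', 'e', 'd']
'e': index 1 in ['a', 'e', 'd'] -> ['e', 'a', 'd']
'e': index 0 in ['e', 'a', 'd'] -> ['e', 'a', 'd']
'a': index 1 in ['e', 'a', 'd'] -> ['a', 'e', 'd']
'd': index 2 in ['a', 'e', 'd'] -> ['d', 'a', 'e']
'a': index 1 in ['d', 'a', 'e'] -> ['a', 'd', 'e']
'e': index 2 in ['a', 'd', 'e'] -> ['e', 'a', 'd']
'd': index 2 in ['e', 'a', 'd'] -> ['d', 'e', 'a']
'a': index 2 in ['d', 'e', 'a'] -> ['a', 'd', 'e']
'd': index 1 in ['a', 'd', 'e'] -> ['d', 'a', 'e']


Output: [2, 1, 1, 0, 1, 2, 1, 2, 2, 2, 1]


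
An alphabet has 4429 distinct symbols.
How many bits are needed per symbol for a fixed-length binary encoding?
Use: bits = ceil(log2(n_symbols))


log2(4429) = 12.1128
Bracket: 2^12 = 4096 < 4429 <= 2^13 = 8192
So ceil(log2(4429)) = 13

bits = ceil(log2(4429)) = ceil(12.1128) = 13 bits


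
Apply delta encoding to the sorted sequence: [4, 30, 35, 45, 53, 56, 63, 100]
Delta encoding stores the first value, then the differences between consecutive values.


First value: 4
Deltas:
  30 - 4 = 26
  35 - 30 = 5
  45 - 35 = 10
  53 - 45 = 8
  56 - 53 = 3
  63 - 56 = 7
  100 - 63 = 37


Delta encoded: [4, 26, 5, 10, 8, 3, 7, 37]


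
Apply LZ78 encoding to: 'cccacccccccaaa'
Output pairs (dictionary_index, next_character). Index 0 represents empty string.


LZ78 encoding steps:
Dictionary: {0: ''}
Step 1: w='' (idx 0), next='c' -> output (0, 'c'), add 'c' as idx 1
Step 2: w='c' (idx 1), next='c' -> output (1, 'c'), add 'cc' as idx 2
Step 3: w='' (idx 0), next='a' -> output (0, 'a'), add 'a' as idx 3
Step 4: w='cc' (idx 2), next='c' -> output (2, 'c'), add 'ccc' as idx 4
Step 5: w='ccc' (idx 4), next='c' -> output (4, 'c'), add 'cccc' as idx 5
Step 6: w='a' (idx 3), next='a' -> output (3, 'a'), add 'aa' as idx 6
Step 7: w='a' (idx 3), end of input -> output (3, '')


Encoded: [(0, 'c'), (1, 'c'), (0, 'a'), (2, 'c'), (4, 'c'), (3, 'a'), (3, '')]


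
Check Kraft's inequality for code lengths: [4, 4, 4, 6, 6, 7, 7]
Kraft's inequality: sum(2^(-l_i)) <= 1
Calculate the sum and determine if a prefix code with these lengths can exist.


Sum = 2^(-4) + 2^(-4) + 2^(-4) + 2^(-6) + 2^(-6) + 2^(-7) + 2^(-7)
    = 0.0625 + 0.0625 + 0.0625 + 0.015625 + 0.015625 + 0.0078125 + 0.0078125
    = 30/128 = 0.234375
Since 0.234375 <= 1, Kraft's inequality IS satisfied.
A prefix code with these lengths CAN exist.

Kraft sum = 0.234375. Satisfied.


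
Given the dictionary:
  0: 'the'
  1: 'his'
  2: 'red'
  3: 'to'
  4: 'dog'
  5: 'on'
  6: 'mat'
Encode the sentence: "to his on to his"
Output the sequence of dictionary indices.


Look up each word in the dictionary:
  'to' -> 3
  'his' -> 1
  'on' -> 5
  'to' -> 3
  'his' -> 1

Encoded: [3, 1, 5, 3, 1]


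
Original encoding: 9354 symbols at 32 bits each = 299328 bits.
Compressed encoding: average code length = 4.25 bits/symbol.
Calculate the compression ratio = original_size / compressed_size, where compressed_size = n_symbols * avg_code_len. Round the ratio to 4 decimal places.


original_size = n_symbols * orig_bits = 9354 * 32 = 299328 bits
compressed_size = n_symbols * avg_code_len = 9354 * 4.25 = 39754.5 bits
ratio = original_size / compressed_size = 299328 / 39754.5 = 7.5294

Compression ratio = 7.5294


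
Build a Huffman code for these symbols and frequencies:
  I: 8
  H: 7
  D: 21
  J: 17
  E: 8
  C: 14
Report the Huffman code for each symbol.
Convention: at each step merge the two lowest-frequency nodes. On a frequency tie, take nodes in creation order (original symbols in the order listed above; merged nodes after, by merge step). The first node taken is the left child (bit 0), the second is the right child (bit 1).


Huffman tree construction:
Step 1: Merge H(7) + I(8) = 15
Step 2: Merge E(8) + C(14) = 22
Step 3: Merge (H+I)(15) + J(17) = 32
Step 4: Merge D(21) + (E+C)(22) = 43
Step 5: Merge ((H+I)+J)(32) + (D+(E+C))(43) = 75
Read each symbol's code off the tree from the root (left child = 0, right child = 1).

Codes:
  I: 001 (length 3)
  H: 000 (length 3)
  D: 10 (length 2)
  J: 01 (length 2)
  E: 110 (length 3)
  C: 111 (length 3)
Average code length: 187/75 = 2.4933 bits/symbol


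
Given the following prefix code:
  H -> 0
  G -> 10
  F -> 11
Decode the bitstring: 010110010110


Decoding step by step:
Bits 0 -> H
Bits 10 -> G
Bits 11 -> F
Bits 0 -> H
Bits 0 -> H
Bits 10 -> G
Bits 11 -> F
Bits 0 -> H


Decoded message: HGFHHGFH


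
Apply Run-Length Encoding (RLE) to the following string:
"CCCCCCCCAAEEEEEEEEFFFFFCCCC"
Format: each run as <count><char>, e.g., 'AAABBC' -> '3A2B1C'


Scanning runs left to right:
  i=0: run of 'C' x 8 -> '8C'
  i=8: run of 'A' x 2 -> '2A'
  i=10: run of 'E' x 8 -> '8E'
  i=18: run of 'F' x 5 -> '5F'
  i=23: run of 'C' x 4 -> '4C'

RLE = 8C2A8E5F4C


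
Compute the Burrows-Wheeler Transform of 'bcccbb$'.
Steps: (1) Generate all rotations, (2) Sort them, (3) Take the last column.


Rotations (sorted):
  0: $bcccbb -> last char: b
  1: b$bcccb -> last char: b
  2: bb$bccc -> last char: c
  3: bcccbb$ -> last char: $
  4: cbb$bcc -> last char: c
  5: ccbb$bc -> last char: c
  6: cccbb$b -> last char: b


BWT = bbc$ccb


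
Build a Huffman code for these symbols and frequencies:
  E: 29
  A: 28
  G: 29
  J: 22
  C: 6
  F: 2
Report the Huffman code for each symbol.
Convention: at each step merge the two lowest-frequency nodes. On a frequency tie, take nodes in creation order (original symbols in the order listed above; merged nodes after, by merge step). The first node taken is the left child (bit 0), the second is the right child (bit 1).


Huffman tree construction:
Step 1: Merge F(2) + C(6) = 8
Step 2: Merge (F+C)(8) + J(22) = 30
Step 3: Merge A(28) + E(29) = 57
Step 4: Merge G(29) + ((F+C)+J)(30) = 59
Step 5: Merge (A+E)(57) + (G+((F+C)+J))(59) = 116
Read each symbol's code off the tree from the root (left child = 0, right child = 1).

Codes:
  E: 01 (length 2)
  A: 00 (length 2)
  G: 10 (length 2)
  J: 111 (length 3)
  C: 1101 (length 4)
  F: 1100 (length 4)
Average code length: 270/116 = 2.3276 bits/symbol


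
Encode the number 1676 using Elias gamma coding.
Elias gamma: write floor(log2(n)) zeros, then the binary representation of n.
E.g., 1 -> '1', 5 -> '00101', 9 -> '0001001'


num_bits = floor(log2(1676)) + 1 = 11
leading_zeros = num_bits - 1 = 10
binary(1676) = 11010001100

Elias gamma(1676) = '0000000000' + '11010001100' = 000000000011010001100 (21 bits)


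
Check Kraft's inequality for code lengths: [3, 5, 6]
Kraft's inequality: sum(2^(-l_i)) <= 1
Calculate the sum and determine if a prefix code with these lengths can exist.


Sum = 2^(-3) + 2^(-5) + 2^(-6)
    = 0.125 + 0.03125 + 0.015625
    = 11/64 = 0.171875
Since 0.171875 <= 1, Kraft's inequality IS satisfied.
A prefix code with these lengths CAN exist.

Kraft sum = 0.171875. Satisfied.


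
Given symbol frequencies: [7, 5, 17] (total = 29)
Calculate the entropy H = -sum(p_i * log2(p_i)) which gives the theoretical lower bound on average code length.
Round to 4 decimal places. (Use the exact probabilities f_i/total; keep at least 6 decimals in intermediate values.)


Per-symbol terms -p_i * log2(p_i) with p_i = f_i/29:
  p = 7/29 = 0.241379: log2(p) = -2.050626, -p*log2(p) = 0.494979
  p = 5/29 = 0.172414: log2(p) = -2.536053, -p*log2(p) = 0.437251
  p = 17/29 = 0.586207: log2(p) = -0.770518, -p*log2(p) = 0.451683
H = 0.494979 + 0.437251 + 0.451683 = 1.383913

H = 1.3839 bits/symbol


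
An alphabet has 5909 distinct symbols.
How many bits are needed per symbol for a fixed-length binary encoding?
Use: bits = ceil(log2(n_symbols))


log2(5909) = 12.5287
Bracket: 2^12 = 4096 < 5909 <= 2^13 = 8192
So ceil(log2(5909)) = 13

bits = ceil(log2(5909)) = ceil(12.5287) = 13 bits


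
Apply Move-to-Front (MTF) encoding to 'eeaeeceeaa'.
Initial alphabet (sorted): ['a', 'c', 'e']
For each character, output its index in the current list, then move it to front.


MTF encoding:
'e': index 2 in ['a', 'c', 'e'] -> ['e', 'a', 'c']
'e': index 0 in ['e', 'a', 'c'] -> ['e', 'a', 'c']
'a': index 1 in ['e', 'a', 'c'] -> ['a', 'e', 'c']
'e': index 1 in ['a', 'e', 'c'] -> ['e', 'a', 'c']
'e': index 0 in ['e', 'a', 'c'] -> ['e', 'a', 'c']
'c': index 2 in ['e', 'a', 'c'] -> ['c', 'e', 'a']
'e': index 1 in ['c', 'e', 'a'] -> ['e', 'c', 'a']
'e': index 0 in ['e', 'c', 'a'] -> ['e', 'c', 'a']
'a': index 2 in ['e', 'c', 'a'] -> ['a', 'e', 'c']
'a': index 0 in ['a', 'e', 'c'] -> ['a', 'e', 'c']


Output: [2, 0, 1, 1, 0, 2, 1, 0, 2, 0]


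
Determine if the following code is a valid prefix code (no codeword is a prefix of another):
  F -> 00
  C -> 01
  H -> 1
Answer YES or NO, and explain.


Checking each pair (does one codeword prefix another?):
  F='00' vs C='01': no prefix
  F='00' vs H='1': no prefix
  C='01' vs F='00': no prefix
  C='01' vs H='1': no prefix
  H='1' vs F='00': no prefix
  H='1' vs C='01': no prefix
No violation found over all pairs.

YES -- this is a valid prefix code. No codeword is a prefix of any other codeword.


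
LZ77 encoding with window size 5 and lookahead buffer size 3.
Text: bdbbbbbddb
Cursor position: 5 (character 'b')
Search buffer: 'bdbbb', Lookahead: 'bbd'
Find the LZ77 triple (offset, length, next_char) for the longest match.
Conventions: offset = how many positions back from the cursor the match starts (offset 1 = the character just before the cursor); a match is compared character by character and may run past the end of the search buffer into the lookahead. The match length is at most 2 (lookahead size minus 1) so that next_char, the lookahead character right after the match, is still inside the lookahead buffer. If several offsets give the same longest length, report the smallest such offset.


Try each offset into the search buffer:
  offset=1 (pos 4, char 'b'): match length 2
  offset=2 (pos 3, char 'b'): match length 2
  offset=3 (pos 2, char 'b'): match length 2
  offset=4 (pos 1, char 'd'): match length 0
  offset=5 (pos 0, char 'b'): match length 1
Longest match has length 2, found at offsets 1, 2, 3; take the smallest, offset 1.
next_char = character at position 5 + 2 = 7 -> 'd'

Best match: offset=1, length=2 (matching 'bb' starting at position 4)
LZ77 triple: (1, 2, 'd')


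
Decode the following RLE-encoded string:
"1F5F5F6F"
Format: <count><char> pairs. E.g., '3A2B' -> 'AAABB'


Expanding each <count><char> pair:
  1F -> 'F'
  5F -> 'FFFFF'
  5F -> 'FFFFF'
  6F -> 'FFFFFF'

Decoded = FFFFFFFFFFFFFFFFF


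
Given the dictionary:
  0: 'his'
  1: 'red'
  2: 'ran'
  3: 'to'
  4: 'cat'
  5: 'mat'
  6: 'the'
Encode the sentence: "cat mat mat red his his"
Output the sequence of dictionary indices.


Look up each word in the dictionary:
  'cat' -> 4
  'mat' -> 5
  'mat' -> 5
  'red' -> 1
  'his' -> 0
  'his' -> 0

Encoded: [4, 5, 5, 1, 0, 0]


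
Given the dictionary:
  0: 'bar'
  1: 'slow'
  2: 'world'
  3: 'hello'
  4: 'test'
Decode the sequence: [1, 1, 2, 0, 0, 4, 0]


Look up each index in the dictionary:
  1 -> 'slow'
  1 -> 'slow'
  2 -> 'world'
  0 -> 'bar'
  0 -> 'bar'
  4 -> 'test'
  0 -> 'bar'

Decoded: "slow slow world bar bar test bar"


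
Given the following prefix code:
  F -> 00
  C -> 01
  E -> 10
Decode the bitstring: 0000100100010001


Decoding step by step:
Bits 00 -> F
Bits 00 -> F
Bits 10 -> E
Bits 01 -> C
Bits 00 -> F
Bits 01 -> C
Bits 00 -> F
Bits 01 -> C


Decoded message: FFECFCFC


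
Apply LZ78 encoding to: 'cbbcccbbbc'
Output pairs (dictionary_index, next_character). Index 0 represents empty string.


LZ78 encoding steps:
Dictionary: {0: ''}
Step 1: w='' (idx 0), next='c' -> output (0, 'c'), add 'c' as idx 1
Step 2: w='' (idx 0), next='b' -> output (0, 'b'), add 'b' as idx 2
Step 3: w='b' (idx 2), next='c' -> output (2, 'c'), add 'bc' as idx 3
Step 4: w='c' (idx 1), next='c' -> output (1, 'c'), add 'cc' as idx 4
Step 5: w='b' (idx 2), next='b' -> output (2, 'b'), add 'bb' as idx 5
Step 6: w='bc' (idx 3), end of input -> output (3, '')


Encoded: [(0, 'c'), (0, 'b'), (2, 'c'), (1, 'c'), (2, 'b'), (3, '')]


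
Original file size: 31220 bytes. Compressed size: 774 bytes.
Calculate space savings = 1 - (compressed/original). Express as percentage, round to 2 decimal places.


ratio = compressed/original = 774/31220 = 0.024792
savings = 1 - ratio = 1 - 0.024792 = 0.975208
as a percentage: 0.975208 * 100 = 97.52%

Space savings = 1 - 774/31220 = 97.52%


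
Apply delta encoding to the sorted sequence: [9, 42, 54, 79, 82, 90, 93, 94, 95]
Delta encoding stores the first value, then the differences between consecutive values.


First value: 9
Deltas:
  42 - 9 = 33
  54 - 42 = 12
  79 - 54 = 25
  82 - 79 = 3
  90 - 82 = 8
  93 - 90 = 3
  94 - 93 = 1
  95 - 94 = 1


Delta encoded: [9, 33, 12, 25, 3, 8, 3, 1, 1]


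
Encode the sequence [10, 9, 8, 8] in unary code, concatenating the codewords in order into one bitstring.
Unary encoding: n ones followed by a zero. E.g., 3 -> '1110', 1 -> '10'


Encode each number as n ones followed by a terminating 0:
  10 -> 11111111110 (11 bits)
  9 -> 1111111110 (10 bits)
  8 -> 111111110 (9 bits)
  8 -> 111111110 (9 bits)
Total length = 11 + 10 + 9 + 9 = 39 bits.

Unary([10, 9, 8, 8]) = 111111111101111111110111111110111111110 (39 bits)


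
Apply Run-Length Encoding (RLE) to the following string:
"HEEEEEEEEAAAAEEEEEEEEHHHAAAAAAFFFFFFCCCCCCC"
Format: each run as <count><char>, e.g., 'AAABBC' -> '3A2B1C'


Scanning runs left to right:
  i=0: run of 'H' x 1 -> '1H'
  i=1: run of 'E' x 8 -> '8E'
  i=9: run of 'A' x 4 -> '4A'
  i=13: run of 'E' x 8 -> '8E'
  i=21: run of 'H' x 3 -> '3H'
  i=24: run of 'A' x 6 -> '6A'
  i=30: run of 'F' x 6 -> '6F'
  i=36: run of 'C' x 7 -> '7C'

RLE = 1H8E4A8E3H6A6F7C


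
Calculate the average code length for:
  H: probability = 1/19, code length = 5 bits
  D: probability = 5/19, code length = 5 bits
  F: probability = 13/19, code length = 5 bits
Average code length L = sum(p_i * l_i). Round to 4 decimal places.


Weighted contributions p_i * l_i:
  H: (1/19) * 5 = 5/19
  D: (5/19) * 5 = 25/19
  F: (13/19) * 5 = 65/19
Sum = (5 + 25 + 65)/19 = 95/19

L = 95/19 = 5.0000 bits/symbol


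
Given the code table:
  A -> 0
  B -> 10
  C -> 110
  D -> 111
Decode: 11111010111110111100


Decoding:
111 -> D
110 -> C
10 -> B
111 -> D
110 -> C
111 -> D
10 -> B
0 -> A


Result: DCBDCDBA


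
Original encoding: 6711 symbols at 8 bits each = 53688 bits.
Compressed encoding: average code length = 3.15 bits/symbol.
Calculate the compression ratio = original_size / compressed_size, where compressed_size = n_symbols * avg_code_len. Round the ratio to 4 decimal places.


original_size = n_symbols * orig_bits = 6711 * 8 = 53688 bits
compressed_size = n_symbols * avg_code_len = 6711 * 3.15 = 21139.65 bits
ratio = original_size / compressed_size = 53688 / 21139.65 = 2.5397

Compression ratio = 2.5397


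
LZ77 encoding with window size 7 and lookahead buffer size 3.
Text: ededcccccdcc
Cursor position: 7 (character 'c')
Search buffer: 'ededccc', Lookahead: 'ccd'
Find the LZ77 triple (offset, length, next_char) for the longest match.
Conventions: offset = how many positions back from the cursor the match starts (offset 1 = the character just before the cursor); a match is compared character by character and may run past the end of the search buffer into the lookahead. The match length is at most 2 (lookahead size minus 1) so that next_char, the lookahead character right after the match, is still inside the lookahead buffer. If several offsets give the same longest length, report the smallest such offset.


Try each offset into the search buffer:
  offset=1 (pos 6, char 'c'): match length 2
  offset=2 (pos 5, char 'c'): match length 2
  offset=3 (pos 4, char 'c'): match length 2
  offset=4 (pos 3, char 'd'): match length 0
  offset=5 (pos 2, char 'e'): match length 0
  offset=6 (pos 1, char 'd'): match length 0
  offset=7 (pos 0, char 'e'): match length 0
Longest match has length 2, found at offsets 1, 2, 3; take the smallest, offset 1.
next_char = character at position 7 + 2 = 9 -> 'd'

Best match: offset=1, length=2 (matching 'cc' starting at position 6)
LZ77 triple: (1, 2, 'd')


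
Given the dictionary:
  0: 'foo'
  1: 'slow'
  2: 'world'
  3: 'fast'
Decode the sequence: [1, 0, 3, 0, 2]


Look up each index in the dictionary:
  1 -> 'slow'
  0 -> 'foo'
  3 -> 'fast'
  0 -> 'foo'
  2 -> 'world'

Decoded: "slow foo fast foo world"


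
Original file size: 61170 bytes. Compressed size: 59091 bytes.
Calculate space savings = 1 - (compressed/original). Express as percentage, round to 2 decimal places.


ratio = compressed/original = 59091/61170 = 0.966013
savings = 1 - ratio = 1 - 0.966013 = 0.033987
as a percentage: 0.033987 * 100 = 3.4%

Space savings = 1 - 59091/61170 = 3.4%


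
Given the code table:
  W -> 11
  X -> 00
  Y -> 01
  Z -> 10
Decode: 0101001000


Decoding:
01 -> Y
01 -> Y
00 -> X
10 -> Z
00 -> X


Result: YYXZX


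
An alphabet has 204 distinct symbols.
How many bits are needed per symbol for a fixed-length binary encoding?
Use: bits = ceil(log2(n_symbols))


log2(204) = 7.6724
Bracket: 2^7 = 128 < 204 <= 2^8 = 256
So ceil(log2(204)) = 8

bits = ceil(log2(204)) = ceil(7.6724) = 8 bits


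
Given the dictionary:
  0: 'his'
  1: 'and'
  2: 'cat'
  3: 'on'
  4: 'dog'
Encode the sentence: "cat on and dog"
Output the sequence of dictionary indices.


Look up each word in the dictionary:
  'cat' -> 2
  'on' -> 3
  'and' -> 1
  'dog' -> 4

Encoded: [2, 3, 1, 4]


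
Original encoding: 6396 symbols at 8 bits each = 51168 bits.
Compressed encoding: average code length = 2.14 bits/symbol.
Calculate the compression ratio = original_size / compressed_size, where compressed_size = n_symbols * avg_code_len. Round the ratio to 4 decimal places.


original_size = n_symbols * orig_bits = 6396 * 8 = 51168 bits
compressed_size = n_symbols * avg_code_len = 6396 * 2.14 = 13687.44 bits
ratio = original_size / compressed_size = 51168 / 13687.44 = 3.7383

Compression ratio = 3.7383


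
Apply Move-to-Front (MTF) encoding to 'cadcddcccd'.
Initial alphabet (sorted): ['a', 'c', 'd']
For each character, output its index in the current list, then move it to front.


MTF encoding:
'c': index 1 in ['a', 'c', 'd'] -> ['c', 'a', 'd']
'a': index 1 in ['c', 'a', 'd'] -> ['a', 'c', 'd']
'd': index 2 in ['a', 'c', 'd'] -> ['d', 'a', 'c']
'c': index 2 in ['d', 'a', 'c'] -> ['c', 'd', 'a']
'd': index 1 in ['c', 'd', 'a'] -> ['d', 'c', 'a']
'd': index 0 in ['d', 'c', 'a'] -> ['d', 'c', 'a']
'c': index 1 in ['d', 'c', 'a'] -> ['c', 'd', 'a']
'c': index 0 in ['c', 'd', 'a'] -> ['c', 'd', 'a']
'c': index 0 in ['c', 'd', 'a'] -> ['c', 'd', 'a']
'd': index 1 in ['c', 'd', 'a'] -> ['d', 'c', 'a']


Output: [1, 1, 2, 2, 1, 0, 1, 0, 0, 1]


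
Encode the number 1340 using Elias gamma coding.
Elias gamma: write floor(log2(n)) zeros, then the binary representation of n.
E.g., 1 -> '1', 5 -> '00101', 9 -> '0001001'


num_bits = floor(log2(1340)) + 1 = 11
leading_zeros = num_bits - 1 = 10
binary(1340) = 10100111100

Elias gamma(1340) = '0000000000' + '10100111100' = 000000000010100111100 (21 bits)


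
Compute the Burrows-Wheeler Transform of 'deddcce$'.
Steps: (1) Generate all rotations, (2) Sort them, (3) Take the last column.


Rotations (sorted):
  0: $deddcce -> last char: e
  1: cce$dedd -> last char: d
  2: ce$deddc -> last char: c
  3: dcce$ded -> last char: d
  4: ddcce$de -> last char: e
  5: deddcce$ -> last char: $
  6: e$deddcc -> last char: c
  7: eddcce$d -> last char: d


BWT = edcde$cd


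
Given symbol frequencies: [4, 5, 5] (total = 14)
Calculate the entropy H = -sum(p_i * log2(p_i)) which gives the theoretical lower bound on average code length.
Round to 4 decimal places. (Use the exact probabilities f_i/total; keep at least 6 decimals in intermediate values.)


Per-symbol terms -p_i * log2(p_i) with p_i = f_i/14:
  p = 4/14 = 0.285714: log2(p) = -1.807355, -p*log2(p) = 0.516387
  p = 5/14 = 0.357143: log2(p) = -1.485427, -p*log2(p) = 0.530510
  p = 5/14 = 0.357143: log2(p) = -1.485427, -p*log2(p) = 0.530510
H = 0.516387 + 0.530510 + 0.530510 = 1.577407

H = 1.5774 bits/symbol


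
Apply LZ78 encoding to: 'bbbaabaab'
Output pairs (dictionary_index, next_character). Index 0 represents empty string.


LZ78 encoding steps:
Dictionary: {0: ''}
Step 1: w='' (idx 0), next='b' -> output (0, 'b'), add 'b' as idx 1
Step 2: w='b' (idx 1), next='b' -> output (1, 'b'), add 'bb' as idx 2
Step 3: w='' (idx 0), next='a' -> output (0, 'a'), add 'a' as idx 3
Step 4: w='a' (idx 3), next='b' -> output (3, 'b'), add 'ab' as idx 4
Step 5: w='a' (idx 3), next='a' -> output (3, 'a'), add 'aa' as idx 5
Step 6: w='b' (idx 1), end of input -> output (1, '')


Encoded: [(0, 'b'), (1, 'b'), (0, 'a'), (3, 'b'), (3, 'a'), (1, '')]


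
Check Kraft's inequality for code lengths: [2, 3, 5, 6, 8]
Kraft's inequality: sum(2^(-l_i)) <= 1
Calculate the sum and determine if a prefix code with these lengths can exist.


Sum = 2^(-2) + 2^(-3) + 2^(-5) + 2^(-6) + 2^(-8)
    = 0.25 + 0.125 + 0.03125 + 0.015625 + 0.00390625
    = 109/256 = 0.42578125
Since 0.42578125 <= 1, Kraft's inequality IS satisfied.
A prefix code with these lengths CAN exist.

Kraft sum = 0.42578125. Satisfied.


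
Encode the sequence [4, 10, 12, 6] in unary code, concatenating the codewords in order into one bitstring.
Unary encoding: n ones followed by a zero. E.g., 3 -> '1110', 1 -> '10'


Encode each number as n ones followed by a terminating 0:
  4 -> 11110 (5 bits)
  10 -> 11111111110 (11 bits)
  12 -> 1111111111110 (13 bits)
  6 -> 1111110 (7 bits)
Total length = 5 + 11 + 13 + 7 = 36 bits.

Unary([4, 10, 12, 6]) = 111101111111111011111111111101111110 (36 bits)


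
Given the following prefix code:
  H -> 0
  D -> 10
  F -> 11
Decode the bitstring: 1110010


Decoding step by step:
Bits 11 -> F
Bits 10 -> D
Bits 0 -> H
Bits 10 -> D


Decoded message: FDHD


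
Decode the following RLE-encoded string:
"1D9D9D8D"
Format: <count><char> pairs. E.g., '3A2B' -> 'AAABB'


Expanding each <count><char> pair:
  1D -> 'D'
  9D -> 'DDDDDDDDD'
  9D -> 'DDDDDDDDD'
  8D -> 'DDDDDDDD'

Decoded = DDDDDDDDDDDDDDDDDDDDDDDDDDD


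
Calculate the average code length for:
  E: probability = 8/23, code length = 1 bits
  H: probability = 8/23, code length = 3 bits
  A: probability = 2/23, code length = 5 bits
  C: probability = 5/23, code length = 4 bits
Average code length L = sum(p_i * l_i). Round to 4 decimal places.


Weighted contributions p_i * l_i:
  E: (8/23) * 1 = 8/23
  H: (8/23) * 3 = 24/23
  A: (2/23) * 5 = 10/23
  C: (5/23) * 4 = 20/23
Sum = (8 + 24 + 10 + 20)/23 = 62/23

L = 62/23 = 2.6957 bits/symbol


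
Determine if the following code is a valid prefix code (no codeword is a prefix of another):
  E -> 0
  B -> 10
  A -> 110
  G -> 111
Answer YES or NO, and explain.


Checking each pair (does one codeword prefix another?):
  E='0' vs B='10': no prefix
  E='0' vs A='110': no prefix
  E='0' vs G='111': no prefix
  B='10' vs E='0': no prefix
  B='10' vs A='110': no prefix
  B='10' vs G='111': no prefix
  A='110' vs E='0': no prefix
  A='110' vs B='10': no prefix
  A='110' vs G='111': no prefix
  G='111' vs E='0': no prefix
  G='111' vs B='10': no prefix
  G='111' vs A='110': no prefix
No violation found over all pairs.

YES -- this is a valid prefix code. No codeword is a prefix of any other codeword.


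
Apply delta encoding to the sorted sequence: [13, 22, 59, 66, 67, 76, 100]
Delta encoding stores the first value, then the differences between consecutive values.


First value: 13
Deltas:
  22 - 13 = 9
  59 - 22 = 37
  66 - 59 = 7
  67 - 66 = 1
  76 - 67 = 9
  100 - 76 = 24


Delta encoded: [13, 9, 37, 7, 1, 9, 24]


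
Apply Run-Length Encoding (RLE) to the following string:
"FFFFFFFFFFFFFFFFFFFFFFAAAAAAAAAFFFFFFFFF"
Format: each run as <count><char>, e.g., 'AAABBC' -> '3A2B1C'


Scanning runs left to right:
  i=0: run of 'F' x 22 -> '22F'
  i=22: run of 'A' x 9 -> '9A'
  i=31: run of 'F' x 9 -> '9F'

RLE = 22F9A9F


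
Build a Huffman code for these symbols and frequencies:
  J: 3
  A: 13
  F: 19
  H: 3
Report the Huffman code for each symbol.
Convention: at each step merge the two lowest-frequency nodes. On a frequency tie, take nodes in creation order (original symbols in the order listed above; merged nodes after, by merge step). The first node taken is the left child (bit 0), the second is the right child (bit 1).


Huffman tree construction:
Step 1: Merge J(3) + H(3) = 6
Step 2: Merge (J+H)(6) + A(13) = 19
Step 3: Merge F(19) + ((J+H)+A)(19) = 38
Read each symbol's code off the tree from the root (left child = 0, right child = 1).

Codes:
  J: 100 (length 3)
  A: 11 (length 2)
  F: 0 (length 1)
  H: 101 (length 3)
Average code length: 63/38 = 1.6579 bits/symbol


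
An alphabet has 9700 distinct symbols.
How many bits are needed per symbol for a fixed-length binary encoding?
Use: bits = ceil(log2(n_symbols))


log2(9700) = 13.2438
Bracket: 2^13 = 8192 < 9700 <= 2^14 = 16384
So ceil(log2(9700)) = 14

bits = ceil(log2(9700)) = ceil(13.2438) = 14 bits


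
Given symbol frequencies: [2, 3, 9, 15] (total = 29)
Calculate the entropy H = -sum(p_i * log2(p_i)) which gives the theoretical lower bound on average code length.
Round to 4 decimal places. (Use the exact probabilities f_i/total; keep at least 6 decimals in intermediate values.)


Per-symbol terms -p_i * log2(p_i) with p_i = f_i/29:
  p = 2/29 = 0.068966: log2(p) = -3.857981, -p*log2(p) = 0.266068
  p = 3/29 = 0.103448: log2(p) = -3.273018, -p*log2(p) = 0.338588
  p = 9/29 = 0.310345: log2(p) = -1.688056, -p*log2(p) = 0.523879
  p = 15/29 = 0.517241: log2(p) = -0.951090, -p*log2(p) = 0.491943
H = 0.266068 + 0.338588 + 0.523879 + 0.491943 = 1.620478

H = 1.6205 bits/symbol


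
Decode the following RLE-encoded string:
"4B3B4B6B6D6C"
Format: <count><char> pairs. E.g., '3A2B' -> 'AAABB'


Expanding each <count><char> pair:
  4B -> 'BBBB'
  3B -> 'BBB'
  4B -> 'BBBB'
  6B -> 'BBBBBB'
  6D -> 'DDDDDD'
  6C -> 'CCCCCC'

Decoded = BBBBBBBBBBBBBBBBBDDDDDDCCCCCC


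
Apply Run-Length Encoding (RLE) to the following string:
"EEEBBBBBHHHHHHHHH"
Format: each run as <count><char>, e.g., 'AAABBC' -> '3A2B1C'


Scanning runs left to right:
  i=0: run of 'E' x 3 -> '3E'
  i=3: run of 'B' x 5 -> '5B'
  i=8: run of 'H' x 9 -> '9H'

RLE = 3E5B9H


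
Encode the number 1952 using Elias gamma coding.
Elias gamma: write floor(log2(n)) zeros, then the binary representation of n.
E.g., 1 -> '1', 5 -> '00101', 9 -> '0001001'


num_bits = floor(log2(1952)) + 1 = 11
leading_zeros = num_bits - 1 = 10
binary(1952) = 11110100000

Elias gamma(1952) = '0000000000' + '11110100000' = 000000000011110100000 (21 bits)


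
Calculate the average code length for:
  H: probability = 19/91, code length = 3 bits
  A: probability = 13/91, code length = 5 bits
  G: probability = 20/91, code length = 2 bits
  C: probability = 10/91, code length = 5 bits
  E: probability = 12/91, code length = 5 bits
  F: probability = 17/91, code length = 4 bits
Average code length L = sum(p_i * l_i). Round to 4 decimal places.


Weighted contributions p_i * l_i:
  H: (19/91) * 3 = 57/91
  A: (13/91) * 5 = 65/91
  G: (20/91) * 2 = 40/91
  C: (10/91) * 5 = 50/91
  E: (12/91) * 5 = 60/91
  F: (17/91) * 4 = 68/91
Sum = (57 + 65 + 40 + 50 + 60 + 68)/91 = 340/91

L = 340/91 = 3.7363 bits/symbol


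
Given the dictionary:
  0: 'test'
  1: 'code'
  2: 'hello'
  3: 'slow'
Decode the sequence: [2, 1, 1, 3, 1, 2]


Look up each index in the dictionary:
  2 -> 'hello'
  1 -> 'code'
  1 -> 'code'
  3 -> 'slow'
  1 -> 'code'
  2 -> 'hello'

Decoded: "hello code code slow code hello"


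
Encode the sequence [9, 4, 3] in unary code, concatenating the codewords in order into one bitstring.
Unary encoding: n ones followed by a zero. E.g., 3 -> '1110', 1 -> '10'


Encode each number as n ones followed by a terminating 0:
  9 -> 1111111110 (10 bits)
  4 -> 11110 (5 bits)
  3 -> 1110 (4 bits)
Total length = 10 + 5 + 4 = 19 bits.

Unary([9, 4, 3]) = 1111111110111101110 (19 bits)


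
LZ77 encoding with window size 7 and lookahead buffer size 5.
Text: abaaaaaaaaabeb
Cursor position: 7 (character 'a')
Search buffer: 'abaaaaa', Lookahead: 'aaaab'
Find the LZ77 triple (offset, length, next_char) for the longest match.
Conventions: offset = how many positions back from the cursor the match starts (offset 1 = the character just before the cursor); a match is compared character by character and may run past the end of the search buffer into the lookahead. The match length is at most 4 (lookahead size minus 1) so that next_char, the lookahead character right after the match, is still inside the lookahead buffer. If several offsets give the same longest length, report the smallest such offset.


Try each offset into the search buffer:
  offset=1 (pos 6, char 'a'): match length 4
  offset=2 (pos 5, char 'a'): match length 4
  offset=3 (pos 4, char 'a'): match length 4
  offset=4 (pos 3, char 'a'): match length 4
  offset=5 (pos 2, char 'a'): match length 4
  offset=6 (pos 1, char 'b'): match length 0
  offset=7 (pos 0, char 'a'): match length 1
Longest match has length 4, found at offsets 1, 2, 3, 4, 5; take the smallest, offset 1.
next_char = character at position 7 + 4 = 11 -> 'b'

Best match: offset=1, length=4 (matching 'aaaa' starting at position 6)
LZ77 triple: (1, 4, 'b')


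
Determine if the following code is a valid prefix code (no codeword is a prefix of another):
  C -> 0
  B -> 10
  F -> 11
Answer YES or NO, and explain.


Checking each pair (does one codeword prefix another?):
  C='0' vs B='10': no prefix
  C='0' vs F='11': no prefix
  B='10' vs C='0': no prefix
  B='10' vs F='11': no prefix
  F='11' vs C='0': no prefix
  F='11' vs B='10': no prefix
No violation found over all pairs.

YES -- this is a valid prefix code. No codeword is a prefix of any other codeword.


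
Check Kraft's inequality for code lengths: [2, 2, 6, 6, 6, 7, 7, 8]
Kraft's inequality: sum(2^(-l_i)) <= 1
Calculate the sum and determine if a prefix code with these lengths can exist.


Sum = 2^(-2) + 2^(-2) + 2^(-6) + 2^(-6) + 2^(-6) + 2^(-7) + 2^(-7) + 2^(-8)
    = 0.25 + 0.25 + 0.015625 + 0.015625 + 0.015625 + 0.0078125 + 0.0078125 + 0.00390625
    = 145/256 = 0.56640625
Since 0.56640625 <= 1, Kraft's inequality IS satisfied.
A prefix code with these lengths CAN exist.

Kraft sum = 0.56640625. Satisfied.


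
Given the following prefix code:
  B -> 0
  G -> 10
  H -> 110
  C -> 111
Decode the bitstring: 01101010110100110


Decoding step by step:
Bits 0 -> B
Bits 110 -> H
Bits 10 -> G
Bits 10 -> G
Bits 110 -> H
Bits 10 -> G
Bits 0 -> B
Bits 110 -> H


Decoded message: BHGGHGBH


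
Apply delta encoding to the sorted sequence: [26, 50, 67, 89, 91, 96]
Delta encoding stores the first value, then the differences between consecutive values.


First value: 26
Deltas:
  50 - 26 = 24
  67 - 50 = 17
  89 - 67 = 22
  91 - 89 = 2
  96 - 91 = 5


Delta encoded: [26, 24, 17, 22, 2, 5]


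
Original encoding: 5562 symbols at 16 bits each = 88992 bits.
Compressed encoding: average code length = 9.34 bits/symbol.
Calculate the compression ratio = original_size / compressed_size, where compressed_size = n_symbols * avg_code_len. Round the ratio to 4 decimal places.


original_size = n_symbols * orig_bits = 5562 * 16 = 88992 bits
compressed_size = n_symbols * avg_code_len = 5562 * 9.34 = 51949.08 bits
ratio = original_size / compressed_size = 88992 / 51949.08 = 1.7131

Compression ratio = 1.7131


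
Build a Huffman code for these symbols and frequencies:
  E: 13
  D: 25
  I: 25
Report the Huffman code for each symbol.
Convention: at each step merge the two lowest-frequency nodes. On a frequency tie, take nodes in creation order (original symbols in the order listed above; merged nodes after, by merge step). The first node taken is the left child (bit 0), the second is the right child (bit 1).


Huffman tree construction:
Step 1: Merge E(13) + D(25) = 38
Step 2: Merge I(25) + (E+D)(38) = 63
Read each symbol's code off the tree from the root (left child = 0, right child = 1).

Codes:
  E: 10 (length 2)
  D: 11 (length 2)
  I: 0 (length 1)
Average code length: 101/63 = 1.6032 bits/symbol


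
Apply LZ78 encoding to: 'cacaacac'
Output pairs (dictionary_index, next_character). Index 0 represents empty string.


LZ78 encoding steps:
Dictionary: {0: ''}
Step 1: w='' (idx 0), next='c' -> output (0, 'c'), add 'c' as idx 1
Step 2: w='' (idx 0), next='a' -> output (0, 'a'), add 'a' as idx 2
Step 3: w='c' (idx 1), next='a' -> output (1, 'a'), add 'ca' as idx 3
Step 4: w='a' (idx 2), next='c' -> output (2, 'c'), add 'ac' as idx 4
Step 5: w='ac' (idx 4), end of input -> output (4, '')


Encoded: [(0, 'c'), (0, 'a'), (1, 'a'), (2, 'c'), (4, '')]


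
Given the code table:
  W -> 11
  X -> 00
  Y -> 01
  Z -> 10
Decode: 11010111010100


Decoding:
11 -> W
01 -> Y
01 -> Y
11 -> W
01 -> Y
01 -> Y
00 -> X


Result: WYYWYYX


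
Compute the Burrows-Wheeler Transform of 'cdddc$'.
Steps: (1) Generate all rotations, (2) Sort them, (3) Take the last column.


Rotations (sorted):
  0: $cdddc -> last char: c
  1: c$cddd -> last char: d
  2: cdddc$ -> last char: $
  3: dc$cdd -> last char: d
  4: ddc$cd -> last char: d
  5: dddc$c -> last char: c


BWT = cd$ddc


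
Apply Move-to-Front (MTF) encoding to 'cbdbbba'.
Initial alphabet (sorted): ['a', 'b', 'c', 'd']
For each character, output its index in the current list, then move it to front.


MTF encoding:
'c': index 2 in ['a', 'b', 'c', 'd'] -> ['c', 'a', 'b', 'd']
'b': index 2 in ['c', 'a', 'b', 'd'] -> ['b', 'c', 'a', 'd']
'd': index 3 in ['b', 'c', 'a', 'd'] -> ['d', 'b', 'c', 'a']
'b': index 1 in ['d', 'b', 'c', 'a'] -> ['b', 'd', 'c', 'a']
'b': index 0 in ['b', 'd', 'c', 'a'] -> ['b', 'd', 'c', 'a']
'b': index 0 in ['b', 'd', 'c', 'a'] -> ['b', 'd', 'c', 'a']
'a': index 3 in ['b', 'd', 'c', 'a'] -> ['a', 'b', 'd', 'c']


Output: [2, 2, 3, 1, 0, 0, 3]


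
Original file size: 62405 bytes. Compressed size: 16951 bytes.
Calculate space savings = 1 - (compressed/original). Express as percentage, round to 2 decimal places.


ratio = compressed/original = 16951/62405 = 0.271629
savings = 1 - ratio = 1 - 0.271629 = 0.728371
as a percentage: 0.728371 * 100 = 72.84%

Space savings = 1 - 16951/62405 = 72.84%


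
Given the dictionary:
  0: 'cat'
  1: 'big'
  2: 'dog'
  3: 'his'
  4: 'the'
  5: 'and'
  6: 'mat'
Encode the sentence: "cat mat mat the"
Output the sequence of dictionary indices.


Look up each word in the dictionary:
  'cat' -> 0
  'mat' -> 6
  'mat' -> 6
  'the' -> 4

Encoded: [0, 6, 6, 4]


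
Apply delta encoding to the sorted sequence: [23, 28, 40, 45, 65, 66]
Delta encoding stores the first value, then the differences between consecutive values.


First value: 23
Deltas:
  28 - 23 = 5
  40 - 28 = 12
  45 - 40 = 5
  65 - 45 = 20
  66 - 65 = 1


Delta encoded: [23, 5, 12, 5, 20, 1]


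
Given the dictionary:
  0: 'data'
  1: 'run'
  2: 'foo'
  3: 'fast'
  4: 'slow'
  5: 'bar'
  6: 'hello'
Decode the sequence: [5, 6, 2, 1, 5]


Look up each index in the dictionary:
  5 -> 'bar'
  6 -> 'hello'
  2 -> 'foo'
  1 -> 'run'
  5 -> 'bar'

Decoded: "bar hello foo run bar"


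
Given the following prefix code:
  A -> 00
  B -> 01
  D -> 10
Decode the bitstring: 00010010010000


Decoding step by step:
Bits 00 -> A
Bits 01 -> B
Bits 00 -> A
Bits 10 -> D
Bits 01 -> B
Bits 00 -> A
Bits 00 -> A


Decoded message: ABADBAA


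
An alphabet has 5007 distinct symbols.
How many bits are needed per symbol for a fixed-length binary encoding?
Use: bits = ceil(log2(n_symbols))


log2(5007) = 12.2897
Bracket: 2^12 = 4096 < 5007 <= 2^13 = 8192
So ceil(log2(5007)) = 13

bits = ceil(log2(5007)) = ceil(12.2897) = 13 bits


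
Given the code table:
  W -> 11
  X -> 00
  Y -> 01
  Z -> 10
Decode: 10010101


Decoding:
10 -> Z
01 -> Y
01 -> Y
01 -> Y


Result: ZYYY


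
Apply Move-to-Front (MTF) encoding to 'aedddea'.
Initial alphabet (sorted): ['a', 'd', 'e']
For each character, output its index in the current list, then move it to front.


MTF encoding:
'a': index 0 in ['a', 'd', 'e'] -> ['a', 'd', 'e']
'e': index 2 in ['a', 'd', 'e'] -> ['e', 'a', 'd']
'd': index 2 in ['e', 'a', 'd'] -> ['d', 'e', 'a']
'd': index 0 in ['d', 'e', 'a'] -> ['d', 'e', 'a']
'd': index 0 in ['d', 'e', 'a'] -> ['d', 'e', 'a']
'e': index 1 in ['d', 'e', 'a'] -> ['e', 'd', 'a']
'a': index 2 in ['e', 'd', 'a'] -> ['a', 'e', 'd']


Output: [0, 2, 2, 0, 0, 1, 2]


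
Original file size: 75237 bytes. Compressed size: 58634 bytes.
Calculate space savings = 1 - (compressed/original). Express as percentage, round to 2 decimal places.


ratio = compressed/original = 58634/75237 = 0.779324
savings = 1 - ratio = 1 - 0.779324 = 0.220676
as a percentage: 0.220676 * 100 = 22.07%

Space savings = 1 - 58634/75237 = 22.07%


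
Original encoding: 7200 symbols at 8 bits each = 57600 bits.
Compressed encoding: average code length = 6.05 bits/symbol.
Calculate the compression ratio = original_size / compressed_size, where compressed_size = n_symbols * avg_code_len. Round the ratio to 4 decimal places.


original_size = n_symbols * orig_bits = 7200 * 8 = 57600 bits
compressed_size = n_symbols * avg_code_len = 7200 * 6.05 = 43560.0 bits
ratio = original_size / compressed_size = 57600 / 43560.0 = 1.3223

Compression ratio = 1.3223


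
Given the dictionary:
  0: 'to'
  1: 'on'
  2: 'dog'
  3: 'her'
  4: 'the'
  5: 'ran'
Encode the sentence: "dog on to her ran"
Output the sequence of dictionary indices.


Look up each word in the dictionary:
  'dog' -> 2
  'on' -> 1
  'to' -> 0
  'her' -> 3
  'ran' -> 5

Encoded: [2, 1, 0, 3, 5]


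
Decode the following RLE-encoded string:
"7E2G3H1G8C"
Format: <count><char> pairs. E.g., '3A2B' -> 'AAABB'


Expanding each <count><char> pair:
  7E -> 'EEEEEEE'
  2G -> 'GG'
  3H -> 'HHH'
  1G -> 'G'
  8C -> 'CCCCCCCC'

Decoded = EEEEEEEGGHHHGCCCCCCCC


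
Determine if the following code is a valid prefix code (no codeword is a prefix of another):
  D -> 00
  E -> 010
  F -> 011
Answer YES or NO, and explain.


Checking each pair (does one codeword prefix another?):
  D='00' vs E='010': no prefix
  D='00' vs F='011': no prefix
  E='010' vs D='00': no prefix
  E='010' vs F='011': no prefix
  F='011' vs D='00': no prefix
  F='011' vs E='010': no prefix
No violation found over all pairs.

YES -- this is a valid prefix code. No codeword is a prefix of any other codeword.


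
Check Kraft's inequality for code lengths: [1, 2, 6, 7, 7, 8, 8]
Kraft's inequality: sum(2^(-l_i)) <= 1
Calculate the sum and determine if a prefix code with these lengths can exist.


Sum = 2^(-1) + 2^(-2) + 2^(-6) + 2^(-7) + 2^(-7) + 2^(-8) + 2^(-8)
    = 0.5 + 0.25 + 0.015625 + 0.0078125 + 0.0078125 + 0.00390625 + 0.00390625
    = 202/256 = 0.7890625
Since 0.7890625 <= 1, Kraft's inequality IS satisfied.
A prefix code with these lengths CAN exist.

Kraft sum = 0.7890625. Satisfied.


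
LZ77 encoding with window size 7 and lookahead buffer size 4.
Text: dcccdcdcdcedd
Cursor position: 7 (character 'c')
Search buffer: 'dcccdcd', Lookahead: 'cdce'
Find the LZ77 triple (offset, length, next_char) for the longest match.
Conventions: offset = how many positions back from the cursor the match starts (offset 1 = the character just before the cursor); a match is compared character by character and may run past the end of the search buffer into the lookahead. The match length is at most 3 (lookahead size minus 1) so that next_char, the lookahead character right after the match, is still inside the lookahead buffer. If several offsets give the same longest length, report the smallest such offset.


Try each offset into the search buffer:
  offset=1 (pos 6, char 'd'): match length 0
  offset=2 (pos 5, char 'c'): match length 3
  offset=3 (pos 4, char 'd'): match length 0
  offset=4 (pos 3, char 'c'): match length 3
  offset=5 (pos 2, char 'c'): match length 1
  offset=6 (pos 1, char 'c'): match length 1
  offset=7 (pos 0, char 'd'): match length 0
Longest match has length 3, found at offsets 2, 4; take the smallest, offset 2.
next_char = character at position 7 + 3 = 10 -> 'e'

Best match: offset=2, length=3 (matching 'cdc' starting at position 5)
LZ77 triple: (2, 3, 'e')
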